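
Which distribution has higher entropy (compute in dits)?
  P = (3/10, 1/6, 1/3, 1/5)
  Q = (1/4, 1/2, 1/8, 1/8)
P

Computing entropies in dits:
H(P) = 0.5854
H(Q) = 0.5268

Distribution P has higher entropy.

Intuition: The distribution closer to uniform (more spread out) has higher entropy.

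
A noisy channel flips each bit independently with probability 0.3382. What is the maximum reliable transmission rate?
0.0769 bits

For a binary symmetric channel (BSC) with error probability p:
Capacity C = 1 - H(p) bits per symbol

where H(p) = -p log₂(p) - (1-p) log₂(1-p) is the binary entropy function.

H(0.3382) = 0.9231 bits
C = 1 - 0.9231 = 0.0769 bits per symbol

This means we can reliably transmit up to 0.0769 bits of information per channel use.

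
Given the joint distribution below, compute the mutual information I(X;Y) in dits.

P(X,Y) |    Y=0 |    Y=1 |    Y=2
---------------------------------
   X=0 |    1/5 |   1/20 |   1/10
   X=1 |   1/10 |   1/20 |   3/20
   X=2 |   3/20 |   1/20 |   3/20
0.0091 dits

Mutual information: I(X;Y) = H(X) + H(Y) - H(X,Y)

Marginals:
P(X) = (7/20, 3/10, 7/20), H(X) = 0.4760 dits
P(Y) = (9/20, 3/20, 2/5), H(Y) = 0.4388 dits

Joint entropy: H(X,Y) = 0.9057 dits

I(X;Y) = 0.4760 + 0.4388 - 0.9057 = 0.0091 dits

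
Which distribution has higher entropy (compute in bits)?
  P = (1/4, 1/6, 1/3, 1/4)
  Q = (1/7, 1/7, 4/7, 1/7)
P

Computing entropies in bits:
H(P) = 1.9591
H(Q) = 1.6645

Distribution P has higher entropy.

Intuition: The distribution closer to uniform (more spread out) has higher entropy.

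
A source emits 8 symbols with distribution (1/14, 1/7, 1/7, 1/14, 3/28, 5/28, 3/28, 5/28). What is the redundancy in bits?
0.0758 bits

Redundancy measures how far a source is from maximum entropy:
R = H_max - H(X)

Maximum entropy for 8 symbols: H_max = log_2(8) = 3.0000 bits
Actual entropy: H(X) = 2.9242 bits
Redundancy: R = 3.0000 - 2.9242 = 0.0758 bits

This redundancy represents potential for compression: the source could be compressed by 0.0758 bits per symbol.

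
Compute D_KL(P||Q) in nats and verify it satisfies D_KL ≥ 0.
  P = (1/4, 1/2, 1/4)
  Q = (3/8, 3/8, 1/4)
0.0425 nats

KL divergence satisfies the Gibbs inequality: D_KL(P||Q) ≥ 0 for all distributions P, Q.

D_KL(P||Q) = Σ p(x) log(p(x)/q(x))
Term by term:
  x=0: 1/4 × log_e[(1/4)/(3/8)] = -0.1014
  x=1: 1/2 × log_e[(1/2)/(3/8)] = 0.1438
  x=2: 1/4 × log_e[(1/4)/(1/4)] = 0.0000
D_KL(P||Q) = 0.0425 nats

D_KL(P||Q) = 0.0425 ≥ 0 ✓

This non-negativity is a fundamental property: relative entropy cannot be negative because it measures how different Q is from P.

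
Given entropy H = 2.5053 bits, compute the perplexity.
5.6777

Perplexity is 2^H (or exp(H) for natural log).

H = 2.5053 bits
Perplexity = 2^2.5053 = 5.6777

Interpretation: The model's uncertainty is equivalent to choosing uniformly among 5.7 options.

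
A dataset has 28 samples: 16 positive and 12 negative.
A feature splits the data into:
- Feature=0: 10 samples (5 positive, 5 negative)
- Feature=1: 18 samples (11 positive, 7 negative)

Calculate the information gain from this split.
0.0083 bits

Information Gain = H(Y) - H(Y|Feature)

Before split:
P(positive) = 16/28 = 0.5714
H(Y) = 0.9852 bits

After split:
Feature=0: H = 1.0000 bits (weight = 10/28)
Feature=1: H = 0.9641 bits (weight = 18/28)
H(Y|Feature) = (10/28)×1.0000 + (18/28)×0.9641 = 0.9769 bits

Information Gain = 0.9852 - 0.9769 = 0.0083 bits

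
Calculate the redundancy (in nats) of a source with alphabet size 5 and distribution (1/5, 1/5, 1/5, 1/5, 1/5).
0.0000 nats

Redundancy measures how far a source is from maximum entropy:
R = H_max - H(X)

Maximum entropy for 5 symbols: H_max = log_e(5) = 1.6094 nats
Actual entropy: H(X) = 1.6094 nats
Redundancy: R = 1.6094 - 1.6094 = 0.0000 nats

This redundancy represents potential for compression: the source could be compressed by 0.0000 nats per symbol.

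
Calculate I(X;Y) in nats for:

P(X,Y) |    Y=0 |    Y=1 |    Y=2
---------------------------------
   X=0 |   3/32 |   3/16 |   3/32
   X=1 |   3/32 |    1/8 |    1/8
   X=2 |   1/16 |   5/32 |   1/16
0.0141 nats

Mutual information: I(X;Y) = H(X) + H(Y) - H(X,Y)

Marginals:
P(X) = (3/8, 11/32, 9/32), H(X) = 1.0916 nats
P(Y) = (1/4, 15/32, 9/32), H(Y) = 1.0585 nats

Joint entropy: H(X,Y) = 2.1361 nats

I(X;Y) = 1.0916 + 1.0585 - 2.1361 = 0.0141 nats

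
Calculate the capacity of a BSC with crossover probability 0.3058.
0.1117 bits

For a binary symmetric channel (BSC) with error probability p:
Capacity C = 1 - H(p) bits per symbol

where H(p) = -p log₂(p) - (1-p) log₂(1-p) is the binary entropy function.

H(0.3058) = 0.8883 bits
C = 1 - 0.8883 = 0.1117 bits per symbol

This means we can reliably transmit up to 0.1117 bits of information per channel use.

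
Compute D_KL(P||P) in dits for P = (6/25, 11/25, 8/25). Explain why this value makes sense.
0.0000 dits

KL divergence satisfies the Gibbs inequality: D_KL(P||Q) ≥ 0 for all distributions P, Q.

D_KL(P||Q) = Σ p(x) log(p(x)/q(x))
Each term is p(x) × log_10(p(x)/p(x)) = p(x) × log_10(1) = 0, so the sum is 0.
D_KL(P||Q) = 0.0000 dits

When P = Q, the KL divergence is exactly 0, as there is no 'divergence' between identical distributions.

This non-negativity is a fundamental property: relative entropy cannot be negative because it measures how different Q is from P.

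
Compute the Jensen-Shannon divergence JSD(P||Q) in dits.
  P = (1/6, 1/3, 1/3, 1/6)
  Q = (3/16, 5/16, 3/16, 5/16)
0.0096 dits

Jensen-Shannon divergence is:
JSD(P||Q) = 0.5 × D_KL(P||M) + 0.5 × D_KL(Q||M)
where M = 0.5 × (P + Q) is the mixture distribution.

M = 0.5 × (1/6, 1/3, 1/3, 1/6) + 0.5 × (3/16, 5/16, 3/16, 5/16) = (0.177083, 0.322917, 0.260417, 0.239583)

D_KL(P||M) = 0.0097 dits
D_KL(Q||M) = 0.0095 dits

JSD(P||Q) = 0.5 × 0.0097 + 0.5 × 0.0095 = 0.0096 dits

Unlike KL divergence, JSD is symmetric and bounded: 0 ≤ JSD ≤ log(2).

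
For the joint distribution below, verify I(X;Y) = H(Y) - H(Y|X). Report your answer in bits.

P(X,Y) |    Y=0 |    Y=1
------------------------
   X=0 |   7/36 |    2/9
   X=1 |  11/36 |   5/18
I(X;Y) = 0.0023 bits

Mutual information has multiple equivalent forms:
- I(X;Y) = H(X) - H(X|Y)
- I(X;Y) = H(Y) - H(Y|X)
- I(X;Y) = H(X) + H(Y) - H(X,Y)

Computing all quantities:
H(X) = 0.9799, H(Y) = 1.0000, H(X,Y) = 1.9776
H(X|Y) = 0.9776, H(Y|X) = 0.9977

Verification:
H(X) - H(X|Y) = 0.9799 - 0.9776 = 0.0023
H(Y) - H(Y|X) = 1.0000 - 0.9977 = 0.0023
H(X) + H(Y) - H(X,Y) = 0.9799 + 1.0000 - 1.9776 = 0.0023

All forms give I(X;Y) = 0.0023 bits. ✓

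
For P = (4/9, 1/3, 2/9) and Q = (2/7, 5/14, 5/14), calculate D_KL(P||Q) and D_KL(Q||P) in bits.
D_KL(P||Q) = 0.0980, D_KL(Q||P) = 0.0979

KL divergence is not symmetric: D_KL(P||Q) ≠ D_KL(Q||P) in general.

D_KL(P||Q) = 0.0980 bits
D_KL(Q||P) = 0.0979 bits

No, they are not equal!

This asymmetry is why KL divergence is not a true distance metric.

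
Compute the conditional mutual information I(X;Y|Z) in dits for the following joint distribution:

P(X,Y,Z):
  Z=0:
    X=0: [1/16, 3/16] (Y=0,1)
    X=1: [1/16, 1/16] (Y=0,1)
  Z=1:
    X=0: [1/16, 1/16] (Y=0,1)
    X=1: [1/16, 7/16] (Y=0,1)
0.0214 dits

Conditional mutual information: I(X;Y|Z) = H(X|Z) + H(Y|Z) - H(X,Y|Z)

H(Z) = 0.2873
H(X,Z) = 0.5268 → H(X|Z) = 0.2395
H(Y,Z) = 0.5268 → H(Y|Z) = 0.2395
H(X,Y,Z) = 0.7449 → H(X,Y|Z) = 0.4576

I(X;Y|Z) = 0.2395 + 0.2395 - 0.4576 = 0.0214 dits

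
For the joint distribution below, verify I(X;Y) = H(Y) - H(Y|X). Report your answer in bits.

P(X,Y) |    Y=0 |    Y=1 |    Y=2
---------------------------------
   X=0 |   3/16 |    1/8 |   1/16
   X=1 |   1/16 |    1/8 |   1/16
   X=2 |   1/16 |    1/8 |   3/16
I(X;Y) = 0.1101 bits

Mutual information has multiple equivalent forms:
- I(X;Y) = H(X) - H(X|Y)
- I(X;Y) = H(Y) - H(Y|X)
- I(X;Y) = H(X) + H(Y) - H(X,Y)

Computing all quantities:
H(X) = 1.5613, H(Y) = 1.5794, H(X,Y) = 3.0306
H(X|Y) = 1.4512, H(Y|X) = 1.4694

Verification:
H(X) - H(X|Y) = 1.5613 - 1.4512 = 0.1101
H(Y) - H(Y|X) = 1.5794 - 1.4694 = 0.1101
H(X) + H(Y) - H(X,Y) = 1.5613 + 1.5794 - 3.0306 = 0.1101

All forms give I(X;Y) = 0.1101 bits. ✓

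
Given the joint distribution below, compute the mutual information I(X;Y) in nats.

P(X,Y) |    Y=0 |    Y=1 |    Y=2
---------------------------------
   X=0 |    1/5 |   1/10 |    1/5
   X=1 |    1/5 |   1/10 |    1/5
0.0000 nats

Mutual information: I(X;Y) = H(X) + H(Y) - H(X,Y)

Marginals:
P(X) = (1/2, 1/2), H(X) = 0.6931 nats
P(Y) = (2/5, 1/5, 2/5), H(Y) = 1.0549 nats

Joint entropy: H(X,Y) = 1.7481 nats

I(X;Y) = 0.6931 + 1.0549 - 1.7481 = 0.0000 nats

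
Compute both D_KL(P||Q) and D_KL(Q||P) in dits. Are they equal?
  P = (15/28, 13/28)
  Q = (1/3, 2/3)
D_KL(P||Q) = 0.0374, D_KL(Q||P) = 0.0361

KL divergence is not symmetric: D_KL(P||Q) ≠ D_KL(Q||P) in general.

D_KL(P||Q) = 0.0374 dits
D_KL(Q||P) = 0.0361 dits

No, they are not equal!

This asymmetry is why KL divergence is not a true distance metric.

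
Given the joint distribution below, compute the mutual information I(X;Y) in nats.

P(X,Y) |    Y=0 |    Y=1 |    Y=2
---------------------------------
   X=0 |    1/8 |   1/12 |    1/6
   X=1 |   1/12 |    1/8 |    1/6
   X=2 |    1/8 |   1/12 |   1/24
0.0449 nats

Mutual information: I(X;Y) = H(X) + H(Y) - H(X,Y)

Marginals:
P(X) = (3/8, 3/8, 1/4), H(X) = 1.0822 nats
P(Y) = (1/3, 7/24, 3/8), H(Y) = 1.0934 nats

Joint entropy: H(X,Y) = 2.1307 nats

I(X;Y) = 1.0822 + 1.0934 - 2.1307 = 0.0449 nats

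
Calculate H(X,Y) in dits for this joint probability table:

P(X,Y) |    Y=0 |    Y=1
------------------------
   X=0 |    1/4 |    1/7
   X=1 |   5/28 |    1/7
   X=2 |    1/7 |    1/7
0.7670 dits

Joint entropy is H(X,Y) = -Σ_{x,y} p(x,y) log p(x,y).

Summing over all non-zero entries:
H(X,Y) = -[1/4·log_10(1/4) + 1/7·log_10(1/7) + 5/28·log_10(5/28) + 1/7·log_10(1/7) + 1/7·log_10(1/7) + 1/7·log_10(1/7)]
H(X,Y) = 0.7670 dits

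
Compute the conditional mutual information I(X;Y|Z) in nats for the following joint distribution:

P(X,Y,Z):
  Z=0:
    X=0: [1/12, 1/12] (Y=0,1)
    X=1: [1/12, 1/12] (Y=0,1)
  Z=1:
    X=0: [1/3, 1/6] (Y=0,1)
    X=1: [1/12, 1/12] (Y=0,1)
0.0073 nats

Conditional mutual information: I(X;Y|Z) = H(X|Z) + H(Y|Z) - H(X,Y|Z)

H(Z) = 0.6365
H(X,Z) = 1.2425 → H(X|Z) = 0.6059
H(Y,Z) = 1.3086 → H(Y|Z) = 0.6721
H(X,Y,Z) = 1.9073 → H(X,Y|Z) = 1.2708

I(X;Y|Z) = 0.6059 + 0.6721 - 1.2708 = 0.0073 nats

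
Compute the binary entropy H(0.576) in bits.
0.9833 bits

The binary entropy function is:
H(p) = -p log(p) - (1-p) log(1-p)

H(0.576) = -0.576 × log_2(0.576) - 0.424 × log_2(0.424)
H(0.576) = 0.9833 bits

Note: Binary entropy is maximized at p=0.5 (H=1 bit) and minimized at p=0 or p=1 (H=0).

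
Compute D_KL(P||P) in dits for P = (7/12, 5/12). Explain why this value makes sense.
0.0000 dits

KL divergence satisfies the Gibbs inequality: D_KL(P||Q) ≥ 0 for all distributions P, Q.

D_KL(P||Q) = Σ p(x) log(p(x)/q(x))
Each term is p(x) × log_10(p(x)/p(x)) = p(x) × log_10(1) = 0, so the sum is 0.
D_KL(P||Q) = 0.0000 dits

When P = Q, the KL divergence is exactly 0, as there is no 'divergence' between identical distributions.

This non-negativity is a fundamental property: relative entropy cannot be negative because it measures how different Q is from P.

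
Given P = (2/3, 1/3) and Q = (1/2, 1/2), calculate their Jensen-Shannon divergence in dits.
0.0062 dits

Jensen-Shannon divergence is:
JSD(P||Q) = 0.5 × D_KL(P||M) + 0.5 × D_KL(Q||M)
where M = 0.5 × (P + Q) is the mixture distribution.

M = 0.5 × (2/3, 1/3) + 0.5 × (1/2, 1/2) = (7/12, 5/12)

D_KL(P||M) = 0.0064 dits
D_KL(Q||M) = 0.0061 dits

JSD(P||Q) = 0.5 × 0.0064 + 0.5 × 0.0061 = 0.0062 dits

Unlike KL divergence, JSD is symmetric and bounded: 0 ≤ JSD ≤ log(2).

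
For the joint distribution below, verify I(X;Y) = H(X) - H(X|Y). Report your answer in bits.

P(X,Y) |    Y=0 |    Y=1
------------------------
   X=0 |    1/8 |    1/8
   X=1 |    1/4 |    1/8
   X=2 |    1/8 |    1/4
I(X;Y) = 0.0613 bits

Mutual information has multiple equivalent forms:
- I(X;Y) = H(X) - H(X|Y)
- I(X;Y) = H(Y) - H(Y|X)
- I(X;Y) = H(X) + H(Y) - H(X,Y)

Computing all quantities:
H(X) = 1.5613, H(Y) = 1.0000, H(X,Y) = 2.5000
H(X|Y) = 1.5000, H(Y|X) = 0.9387

Verification:
H(X) - H(X|Y) = 1.5613 - 1.5000 = 0.0613
H(Y) - H(Y|X) = 1.0000 - 0.9387 = 0.0613
H(X) + H(Y) - H(X,Y) = 1.5613 + 1.0000 - 2.5000 = 0.0613

All forms give I(X;Y) = 0.0613 bits. ✓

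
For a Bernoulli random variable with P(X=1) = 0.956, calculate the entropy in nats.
0.1805 nats

The binary entropy function is:
H(p) = -p log(p) - (1-p) log(1-p)

H(0.956) = -0.956 × log_e(0.956) - 0.044 × log_e(0.044)
H(0.956) = 0.1805 nats

Note: Binary entropy is maximized at p=0.5 (H=1 bit) and minimized at p=0 or p=1 (H=0).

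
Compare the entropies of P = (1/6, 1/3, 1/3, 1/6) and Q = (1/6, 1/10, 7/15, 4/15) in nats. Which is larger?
P

Computing entropies in nats:
H(P) = 1.3297
H(Q) = 1.2370

Distribution P has higher entropy.

Intuition: The distribution closer to uniform (more spread out) has higher entropy.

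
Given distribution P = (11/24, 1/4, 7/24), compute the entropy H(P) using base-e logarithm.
1.0635 nats

Shannon entropy is H(X) = -Σ p(x) log p(x).

For P = (11/24, 1/4, 7/24):
H = -11/24 × log_e(11/24) -1/4 × log_e(1/4) -7/24 × log_e(7/24)
H = 1.0635 nats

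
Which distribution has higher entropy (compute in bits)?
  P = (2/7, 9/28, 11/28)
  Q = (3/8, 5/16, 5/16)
Q

Computing entropies in bits:
H(P) = 1.5722
H(Q) = 1.5794

Distribution Q has higher entropy.

Intuition: The distribution closer to uniform (more spread out) has higher entropy.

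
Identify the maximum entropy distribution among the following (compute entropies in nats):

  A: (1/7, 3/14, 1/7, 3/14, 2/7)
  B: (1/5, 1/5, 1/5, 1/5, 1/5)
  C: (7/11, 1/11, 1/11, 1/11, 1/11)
B

For a discrete distribution over n outcomes, entropy is maximized by the uniform distribution.

Computing entropies:
H(A) = 1.5741 nats
H(B) = 1.6094 nats
H(C) = 1.1596 nats

The uniform distribution (where all probabilities equal 1/5) achieves the maximum entropy of log_e(5) = 1.6094 nats.

Distribution B has the highest entropy.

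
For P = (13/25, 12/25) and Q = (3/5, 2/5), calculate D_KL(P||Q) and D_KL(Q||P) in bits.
D_KL(P||Q) = 0.0189, D_KL(Q||P) = 0.0187

KL divergence is not symmetric: D_KL(P||Q) ≠ D_KL(Q||P) in general.

D_KL(P||Q) = 0.0189 bits
D_KL(Q||P) = 0.0187 bits

No, they are not equal!

This asymmetry is why KL divergence is not a true distance metric.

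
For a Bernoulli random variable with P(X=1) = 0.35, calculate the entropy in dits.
0.2812 dits

The binary entropy function is:
H(p) = -p log(p) - (1-p) log(1-p)

H(0.35) = -0.35 × log_10(0.35) - 0.65 × log_10(0.65)
H(0.35) = 0.2812 dits

Note: Binary entropy is maximized at p=0.5 (H=1 bit) and minimized at p=0 or p=1 (H=0).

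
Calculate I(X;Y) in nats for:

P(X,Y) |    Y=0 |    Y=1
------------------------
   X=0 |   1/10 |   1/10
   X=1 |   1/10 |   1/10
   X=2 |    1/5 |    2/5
0.0138 nats

Mutual information: I(X;Y) = H(X) + H(Y) - H(X,Y)

Marginals:
P(X) = (1/5, 1/5, 3/5), H(X) = 0.9503 nats
P(Y) = (2/5, 3/5), H(Y) = 0.6730 nats

Joint entropy: H(X,Y) = 1.6094 nats

I(X;Y) = 0.9503 + 0.6730 - 1.6094 = 0.0138 nats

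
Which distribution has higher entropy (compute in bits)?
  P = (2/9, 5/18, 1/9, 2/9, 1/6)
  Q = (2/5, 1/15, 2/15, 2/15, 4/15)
P

Computing entropies in bits:
H(P) = 2.2608
H(Q) = 2.0729

Distribution P has higher entropy.

Intuition: The distribution closer to uniform (more spread out) has higher entropy.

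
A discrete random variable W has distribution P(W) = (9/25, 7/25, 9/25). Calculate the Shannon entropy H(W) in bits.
1.5755 bits

Shannon entropy is H(X) = -Σ p(x) log p(x).

For P = (9/25, 7/25, 9/25):
H = -9/25 × log_2(9/25) -7/25 × log_2(7/25) -9/25 × log_2(9/25)
H = 1.5755 bits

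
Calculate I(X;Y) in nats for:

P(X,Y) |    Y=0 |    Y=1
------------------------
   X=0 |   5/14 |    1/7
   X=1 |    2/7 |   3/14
0.0112 nats

Mutual information: I(X;Y) = H(X) + H(Y) - H(X,Y)

Marginals:
P(X) = (1/2, 1/2), H(X) = 0.6931 nats
P(Y) = (9/14, 5/14), H(Y) = 0.6518 nats

Joint entropy: H(X,Y) = 1.3337 nats

I(X;Y) = 0.6931 + 0.6518 - 1.3337 = 0.0112 nats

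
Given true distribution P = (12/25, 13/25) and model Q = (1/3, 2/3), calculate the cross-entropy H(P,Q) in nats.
0.7382 nats

Cross-entropy: H(P,Q) = -Σ p(x) log q(x)

Alternatively: H(P,Q) = H(P) + D_KL(P||Q)
H(P) = 0.6923 nats
D_KL(P||Q) = 0.0458 nats

H(P,Q) = 0.6923 + 0.0458 = 0.7382 nats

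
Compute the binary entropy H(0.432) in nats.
0.6839 nats

The binary entropy function is:
H(p) = -p log(p) - (1-p) log(1-p)

H(0.432) = -0.432 × log_e(0.432) - 0.568 × log_e(0.568)
H(0.432) = 0.6839 nats

Note: Binary entropy is maximized at p=0.5 (H=1 bit) and minimized at p=0 or p=1 (H=0).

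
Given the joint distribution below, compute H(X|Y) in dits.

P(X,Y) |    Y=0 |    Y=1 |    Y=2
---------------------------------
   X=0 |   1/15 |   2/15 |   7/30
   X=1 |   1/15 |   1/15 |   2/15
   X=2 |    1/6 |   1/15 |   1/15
0.4352 dits

Using the chain rule: H(X|Y) = H(X,Y) - H(Y)

First, compute H(X,Y) = 0.9025 dits

Marginal P(Y) = (3/10, 4/15, 13/30)
H(Y) = 0.4673 dits

H(X|Y) = H(X,Y) - H(Y) = 0.9025 - 0.4673 = 0.4352 dits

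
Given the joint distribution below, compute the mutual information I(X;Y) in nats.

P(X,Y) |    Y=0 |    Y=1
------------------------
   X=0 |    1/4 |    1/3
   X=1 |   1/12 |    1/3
0.0297 nats

Mutual information: I(X;Y) = H(X) + H(Y) - H(X,Y)

Marginals:
P(X) = (7/12, 5/12), H(X) = 0.6792 nats
P(Y) = (1/3, 2/3), H(Y) = 0.6365 nats

Joint entropy: H(X,Y) = 1.2861 nats

I(X;Y) = 0.6792 + 0.6365 - 1.2861 = 0.0297 nats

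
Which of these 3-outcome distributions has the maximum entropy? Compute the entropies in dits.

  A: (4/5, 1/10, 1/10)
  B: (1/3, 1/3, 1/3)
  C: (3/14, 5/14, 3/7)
B

For a discrete distribution over n outcomes, entropy is maximized by the uniform distribution.

Computing entropies:
H(A) = 0.2775 dits
H(B) = 0.4771 dits
H(C) = 0.4608 dits

The uniform distribution (where all probabilities equal 1/3) achieves the maximum entropy of log_10(3) = 0.4771 dits.

Distribution B has the highest entropy.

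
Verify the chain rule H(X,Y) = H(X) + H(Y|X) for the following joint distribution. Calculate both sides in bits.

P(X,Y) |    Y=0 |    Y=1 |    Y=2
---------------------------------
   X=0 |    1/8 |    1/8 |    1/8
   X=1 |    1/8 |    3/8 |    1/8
H(X,Y) = 2.4056, H(X) = 0.9544, H(Y|X) = 1.4512 (all in bits)

Chain rule: H(X,Y) = H(X) + H(Y|X)

Left side — joint entropy directly:
H(X,Y) = -Σ p(x,y) log p(x,y) = 2.4056 bits

Right side — compute H(Y|X) from the conditional distributions:
P(X) = (3/8, 5/8), so H(X) = 0.9544 bits
H(Y|X) = Σ_x P(X=x) · H(Y|X=x):
  P(Y|X=0) = (1/3, 1/3, 1/3), H(Y|X=0) = 1.5850, weight P(X=0) = 3/8
  P(Y|X=1) = (1/5, 3/5, 1/5), H(Y|X=1) = 1.3710, weight P(X=1) = 5/8
H(Y|X) = 1.4512 bits

H(X) + H(Y|X) = 0.9544 + 1.4512 = 2.4056 bits

Both sides equal 2.4056 bits. ✓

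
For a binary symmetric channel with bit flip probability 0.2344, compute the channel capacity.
0.2144 bits

For a binary symmetric channel (BSC) with error probability p:
Capacity C = 1 - H(p) bits per symbol

where H(p) = -p log₂(p) - (1-p) log₂(1-p) is the binary entropy function.

H(0.2344) = 0.7856 bits
C = 1 - 0.7856 = 0.2144 bits per symbol

This means we can reliably transmit up to 0.2144 bits of information per channel use.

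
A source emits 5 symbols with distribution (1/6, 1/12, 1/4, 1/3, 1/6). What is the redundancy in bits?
0.1332 bits

Redundancy measures how far a source is from maximum entropy:
R = H_max - H(X)

Maximum entropy for 5 symbols: H_max = log_2(5) = 2.3219 bits
Actual entropy: H(X) = 2.1887 bits
Redundancy: R = 2.3219 - 2.1887 = 0.1332 bits

This redundancy represents potential for compression: the source could be compressed by 0.1332 bits per symbol.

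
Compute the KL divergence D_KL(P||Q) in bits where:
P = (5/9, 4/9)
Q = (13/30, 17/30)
0.0434 bits

KL divergence: D_KL(P||Q) = Σ p(x) log(p(x)/q(x))

Computing term by term:
  x=0: 5/9 × log_2[(5/9)/(13/30)] = 5/9 × 0.3585 = 0.1991
  x=1: 4/9 × log_2[(4/9)/(17/30)] = 4/9 × -0.3505 = -0.1558

D_KL(P||Q) = 0.0434 bits

Note: KL divergence is always non-negative and equals 0 iff P = Q.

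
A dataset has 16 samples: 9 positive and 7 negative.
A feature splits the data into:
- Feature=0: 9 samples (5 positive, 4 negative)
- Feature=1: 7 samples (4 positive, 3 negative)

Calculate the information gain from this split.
0.0002 bits

Information Gain = H(Y) - H(Y|Feature)

Before split:
P(positive) = 9/16 = 0.5625
H(Y) = 0.9887 bits

After split:
Feature=0: H = 0.9911 bits (weight = 9/16)
Feature=1: H = 0.9852 bits (weight = 7/16)
H(Y|Feature) = (9/16)×0.9911 + (7/16)×0.9852 = 0.9885 bits

Information Gain = 0.9887 - 0.9885 = 0.0002 bits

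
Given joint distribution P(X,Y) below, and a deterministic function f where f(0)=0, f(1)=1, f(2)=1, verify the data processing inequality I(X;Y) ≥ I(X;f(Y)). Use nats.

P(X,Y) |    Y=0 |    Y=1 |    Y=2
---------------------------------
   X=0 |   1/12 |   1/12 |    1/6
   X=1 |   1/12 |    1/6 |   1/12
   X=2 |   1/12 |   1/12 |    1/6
I(X;Y) = 0.0378, I(X;f(Y)) = 0.0000, inequality holds: 0.0378 ≥ 0.0000

Data Processing Inequality: For any Markov chain X → Y → Z, we have I(X;Y) ≥ I(X;Z).

Here Z = f(Y) is a deterministic function of Y, forming X → Y → Z.

Original I(X;Y) = 0.0378 nats

After applying f:
P(X,Z) where Z=f(Y):
- P(X,Z=0) = P(X,Y=0)
- P(X,Z=1) = P(X,Y=1) + P(X,Y=2)

I(X;Z) = I(X;f(Y)) = 0.0000 nats

Verification: 0.0378 ≥ 0.0000 ✓

Information cannot be created by processing; the function f can only lose information about X.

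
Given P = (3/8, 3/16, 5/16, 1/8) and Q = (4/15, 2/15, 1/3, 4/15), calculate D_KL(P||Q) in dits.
0.0334 dits

KL divergence: D_KL(P||Q) = Σ p(x) log(p(x)/q(x))

Computing term by term:
  x=0: 3/8 × log_10[(3/8)/(4/15)] = 3/8 × 0.1481 = 0.0555
  x=1: 3/16 × log_10[(3/16)/(2/15)] = 3/16 × 0.1481 = 0.0278
  x=2: 5/16 × log_10[(5/16)/(1/3)] = 5/16 × -0.0280 = -0.0088
  x=3: 1/8 × log_10[(1/8)/(4/15)] = 1/8 × -0.3291 = -0.0411

D_KL(P||Q) = 0.0334 dits

Note: KL divergence is always non-negative and equals 0 iff P = Q.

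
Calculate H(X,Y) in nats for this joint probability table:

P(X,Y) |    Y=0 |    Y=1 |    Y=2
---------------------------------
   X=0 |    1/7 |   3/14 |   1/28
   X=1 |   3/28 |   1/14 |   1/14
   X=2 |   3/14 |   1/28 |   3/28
2.0318 nats

Joint entropy is H(X,Y) = -Σ_{x,y} p(x,y) log p(x,y).

Summing over all non-zero entries:
H(X,Y) = -[1/7·log_e(1/7) + 3/14·log_e(3/14) + 1/28·log_e(1/28) + 3/28·log_e(3/28) + 1/14·log_e(1/14) + 1/14·log_e(1/14) + 3/14·log_e(3/14) + 1/28·log_e(1/28) + 3/28·log_e(3/28)]
H(X,Y) = 2.0318 nats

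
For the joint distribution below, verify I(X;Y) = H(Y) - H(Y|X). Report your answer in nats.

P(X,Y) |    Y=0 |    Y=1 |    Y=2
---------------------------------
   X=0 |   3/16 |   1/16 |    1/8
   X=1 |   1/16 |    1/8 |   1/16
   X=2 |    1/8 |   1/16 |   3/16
I(X;Y) = 0.0637 nats

Mutual information has multiple equivalent forms:
- I(X;Y) = H(X) - H(X|Y)
- I(X;Y) = H(Y) - H(Y|X)
- I(X;Y) = H(X) + H(Y) - H(X,Y)

Computing all quantities:
H(X) = 1.0822, H(Y) = 1.0822, H(X,Y) = 2.1007
H(X|Y) = 1.0185, H(Y|X) = 1.0185

Verification:
H(X) - H(X|Y) = 1.0822 - 1.0185 = 0.0637
H(Y) - H(Y|X) = 1.0822 - 1.0185 = 0.0637
H(X) + H(Y) - H(X,Y) = 1.0822 + 1.0822 - 2.1007 = 0.0637

All forms give I(X;Y) = 0.0637 nats. ✓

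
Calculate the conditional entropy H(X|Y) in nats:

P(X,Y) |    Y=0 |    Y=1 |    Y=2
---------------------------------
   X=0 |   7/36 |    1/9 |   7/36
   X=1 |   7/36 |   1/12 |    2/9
0.6902 nats

Using the chain rule: H(X|Y) = H(X,Y) - H(Y)

First, compute H(X,Y) = 1.7407 nats

Marginal P(Y) = (7/18, 7/36, 5/12)
H(Y) = 1.0505 nats

H(X|Y) = H(X,Y) - H(Y) = 1.7407 - 1.0505 = 0.6902 nats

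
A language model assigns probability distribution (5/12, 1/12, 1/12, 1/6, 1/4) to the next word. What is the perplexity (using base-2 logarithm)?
4.1542

Perplexity is 2^H (or exp(H) for natural log).

First, H = -Σ p log p = 2.0546 bits
Perplexity = 2^2.0546 = 4.1542

Interpretation: The model's uncertainty is equivalent to choosing uniformly among 4.2 options.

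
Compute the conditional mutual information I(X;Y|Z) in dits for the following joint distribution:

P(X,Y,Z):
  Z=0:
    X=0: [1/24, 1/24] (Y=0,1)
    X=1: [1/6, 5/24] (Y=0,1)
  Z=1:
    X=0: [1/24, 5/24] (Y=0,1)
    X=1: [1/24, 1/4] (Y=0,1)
0.0003 dits

Conditional mutual information: I(X;Y|Z) = H(X|Z) + H(Y|Z) - H(X,Y|Z)

H(Z) = 0.2995
H(X,Z) = 0.5563 → H(X|Z) = 0.2567
H(Y,Z) = 0.5377 → H(Y|Z) = 0.2381
H(X,Y,Z) = 0.7941 → H(X,Y|Z) = 0.4946

I(X;Y|Z) = 0.2567 + 0.2381 - 0.4946 = 0.0003 dits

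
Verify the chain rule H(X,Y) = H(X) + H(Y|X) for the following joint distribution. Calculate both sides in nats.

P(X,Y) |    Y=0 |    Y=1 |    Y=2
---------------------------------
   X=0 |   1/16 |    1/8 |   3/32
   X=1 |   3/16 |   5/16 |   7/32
H(X,Y) = 1.6650, H(X) = 0.5941, H(Y|X) = 1.0708 (all in nats)

Chain rule: H(X,Y) = H(X) + H(Y|X)

Left side — joint entropy directly:
H(X,Y) = -Σ p(x,y) log p(x,y) = 1.6650 nats

Right side — compute H(Y|X) from the conditional distributions:
P(X) = (9/32, 23/32), so H(X) = 0.5941 nats
H(Y|X) = Σ_x P(X=x) · H(Y|X=x):
  P(Y|X=0) = (2/9, 4/9, 1/3), H(Y|X=0) = 1.0609, weight P(X=0) = 9/32
  P(Y|X=1) = (6/23, 10/23, 7/23), H(Y|X=1) = 1.0747, weight P(X=1) = 23/32
H(Y|X) = 1.0708 nats

H(X) + H(Y|X) = 0.5941 + 1.0708 = 1.6650 nats

Both sides equal 1.6650 nats. ✓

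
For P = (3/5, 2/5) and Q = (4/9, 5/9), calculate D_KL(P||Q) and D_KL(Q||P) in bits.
D_KL(P||Q) = 0.0702, D_KL(Q||P) = 0.0709

KL divergence is not symmetric: D_KL(P||Q) ≠ D_KL(Q||P) in general.

D_KL(P||Q) = 0.0702 bits
D_KL(Q||P) = 0.0709 bits

No, they are not equal!

This asymmetry is why KL divergence is not a true distance metric.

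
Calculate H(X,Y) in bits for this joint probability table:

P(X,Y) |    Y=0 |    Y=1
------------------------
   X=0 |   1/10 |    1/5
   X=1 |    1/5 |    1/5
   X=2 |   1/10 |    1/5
2.5219 bits

Joint entropy is H(X,Y) = -Σ_{x,y} p(x,y) log p(x,y).

Summing over all non-zero entries:
H(X,Y) = -[1/10·log_2(1/10) + 1/5·log_2(1/5) + 1/5·log_2(1/5) + 1/5·log_2(1/5) + 1/10·log_2(1/10) + 1/5·log_2(1/5)]
H(X,Y) = 2.5219 bits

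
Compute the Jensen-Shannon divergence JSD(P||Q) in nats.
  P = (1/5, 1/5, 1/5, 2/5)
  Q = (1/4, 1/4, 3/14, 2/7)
0.0077 nats

Jensen-Shannon divergence is:
JSD(P||Q) = 0.5 × D_KL(P||M) + 0.5 × D_KL(Q||M)
where M = 0.5 × (P + Q) is the mixture distribution.

M = 0.5 × (1/5, 1/5, 1/5, 2/5) + 0.5 × (1/4, 1/4, 3/14, 2/7) = (9/40, 9/40, 0.207143, 12/35)

D_KL(P||M) = 0.0075 nats
D_KL(Q||M) = 0.0079 nats

JSD(P||Q) = 0.5 × 0.0075 + 0.5 × 0.0079 = 0.0077 nats

Unlike KL divergence, JSD is symmetric and bounded: 0 ≤ JSD ≤ log(2).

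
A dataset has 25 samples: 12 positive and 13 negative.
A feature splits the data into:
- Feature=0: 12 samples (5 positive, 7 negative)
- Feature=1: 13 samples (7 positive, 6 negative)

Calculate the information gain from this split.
0.0107 bits

Information Gain = H(Y) - H(Y|Feature)

Before split:
P(positive) = 12/25 = 0.4800
H(Y) = 0.9988 bits

After split:
Feature=0: H = 0.9799 bits (weight = 12/25)
Feature=1: H = 0.9957 bits (weight = 13/25)
H(Y|Feature) = (12/25)×0.9799 + (13/25)×0.9957 = 0.9881 bits

Information Gain = 0.9988 - 0.9881 = 0.0107 bits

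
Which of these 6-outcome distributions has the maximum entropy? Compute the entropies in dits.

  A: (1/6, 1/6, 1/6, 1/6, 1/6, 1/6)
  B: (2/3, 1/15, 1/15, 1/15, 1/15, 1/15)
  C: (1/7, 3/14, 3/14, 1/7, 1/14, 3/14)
A

For a discrete distribution over n outcomes, entropy is maximized by the uniform distribution.

Computing entropies:
H(A) = 0.7782 dits
H(B) = 0.5094 dits
H(C) = 0.7534 dits

The uniform distribution (where all probabilities equal 1/6) achieves the maximum entropy of log_10(6) = 0.7782 dits.

Distribution A has the highest entropy.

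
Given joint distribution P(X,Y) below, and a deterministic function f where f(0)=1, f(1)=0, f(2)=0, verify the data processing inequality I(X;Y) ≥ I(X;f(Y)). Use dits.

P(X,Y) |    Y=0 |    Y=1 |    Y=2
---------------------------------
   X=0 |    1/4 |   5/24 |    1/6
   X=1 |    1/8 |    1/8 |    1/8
I(X;Y) = 0.0014, I(X;f(Y)) = 0.0010, inequality holds: 0.0014 ≥ 0.0010

Data Processing Inequality: For any Markov chain X → Y → Z, we have I(X;Y) ≥ I(X;Z).

Here Z = f(Y) is a deterministic function of Y, forming X → Y → Z.

Original I(X;Y) = 0.0014 dits

After applying f:
P(X,Z) where Z=f(Y):
- P(X,Z=0) = P(X,Y=1) + P(X,Y=2)
- P(X,Z=1) = P(X,Y=0)

I(X;Z) = I(X;f(Y)) = 0.0010 dits

Verification: 0.0014 ≥ 0.0010 ✓

Information cannot be created by processing; the function f can only lose information about X.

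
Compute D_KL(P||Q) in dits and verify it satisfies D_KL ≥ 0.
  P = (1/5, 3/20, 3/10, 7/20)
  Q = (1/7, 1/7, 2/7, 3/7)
0.0080 dits

KL divergence satisfies the Gibbs inequality: D_KL(P||Q) ≥ 0 for all distributions P, Q.

D_KL(P||Q) = Σ p(x) log(p(x)/q(x))
Term by term:
  x=0: 1/5 × log_10[(1/5)/(1/7)] = 0.0292
  x=1: 3/20 × log_10[(3/20)/(1/7)] = 0.0032
  x=2: 3/10 × log_10[(3/10)/(2/7)] = 0.0064
  x=3: 7/20 × log_10[(7/20)/(3/7)] = -0.0308
D_KL(P||Q) = 0.0080 dits

D_KL(P||Q) = 0.0080 ≥ 0 ✓

This non-negativity is a fundamental property: relative entropy cannot be negative because it measures how different Q is from P.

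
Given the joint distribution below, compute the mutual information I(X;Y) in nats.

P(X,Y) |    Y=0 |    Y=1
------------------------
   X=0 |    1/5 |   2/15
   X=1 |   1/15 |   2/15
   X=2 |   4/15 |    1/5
0.0206 nats

Mutual information: I(X;Y) = H(X) + H(Y) - H(X,Y)

Marginals:
P(X) = (1/3, 1/5, 7/15), H(X) = 1.0438 nats
P(Y) = (8/15, 7/15), H(Y) = 0.6909 nats

Joint entropy: H(X,Y) = 1.7141 nats

I(X;Y) = 1.0438 + 0.6909 - 1.7141 = 0.0206 nats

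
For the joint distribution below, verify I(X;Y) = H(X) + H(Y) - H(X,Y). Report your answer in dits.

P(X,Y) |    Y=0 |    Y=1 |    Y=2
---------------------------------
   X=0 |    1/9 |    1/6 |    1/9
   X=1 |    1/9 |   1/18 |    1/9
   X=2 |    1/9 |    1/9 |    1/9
I(X;Y) = 0.0086 dits

Mutual information has multiple equivalent forms:
- I(X;Y) = H(X) - H(X|Y)
- I(X;Y) = H(Y) - H(Y|X)
- I(X;Y) = H(X) + H(Y) - H(X,Y)

Computing all quantities:
H(X) = 0.4731, H(Y) = 0.4771, H(X,Y) = 0.9416
H(X|Y) = 0.4645, H(Y|X) = 0.4685

Verification:
H(X) - H(X|Y) = 0.4731 - 0.4645 = 0.0086
H(Y) - H(Y|X) = 0.4771 - 0.4685 = 0.0086
H(X) + H(Y) - H(X,Y) = 0.4731 + 0.4771 - 0.9416 = 0.0086

All forms give I(X;Y) = 0.0086 dits. ✓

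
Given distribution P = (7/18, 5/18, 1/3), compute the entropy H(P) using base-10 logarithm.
0.4731 dits

Shannon entropy is H(X) = -Σ p(x) log p(x).

For P = (7/18, 5/18, 1/3):
H = -7/18 × log_10(7/18) -5/18 × log_10(5/18) -1/3 × log_10(1/3)
H = 0.4731 dits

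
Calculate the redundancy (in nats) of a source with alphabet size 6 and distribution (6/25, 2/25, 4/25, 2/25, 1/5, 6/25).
0.0875 nats

Redundancy measures how far a source is from maximum entropy:
R = H_max - H(X)

Maximum entropy for 6 symbols: H_max = log_e(6) = 1.7918 nats
Actual entropy: H(X) = 1.7042 nats
Redundancy: R = 1.7918 - 1.7042 = 0.0875 nats

This redundancy represents potential for compression: the source could be compressed by 0.0875 nats per symbol.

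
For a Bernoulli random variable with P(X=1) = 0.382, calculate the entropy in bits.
0.9594 bits

The binary entropy function is:
H(p) = -p log(p) - (1-p) log(1-p)

H(0.382) = -0.382 × log_2(0.382) - 0.618 × log_2(0.618)
H(0.382) = 0.9594 bits

Note: Binary entropy is maximized at p=0.5 (H=1 bit) and minimized at p=0 or p=1 (H=0).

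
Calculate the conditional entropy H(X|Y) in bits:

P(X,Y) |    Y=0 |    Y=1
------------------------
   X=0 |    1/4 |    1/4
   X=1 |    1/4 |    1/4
1.0000 bits

Using the chain rule: H(X|Y) = H(X,Y) - H(Y)

First, compute H(X,Y) = 2.0000 bits

Marginal P(Y) = (1/2, 1/2)
H(Y) = 1.0000 bits

H(X|Y) = H(X,Y) - H(Y) = 2.0000 - 1.0000 = 1.0000 bits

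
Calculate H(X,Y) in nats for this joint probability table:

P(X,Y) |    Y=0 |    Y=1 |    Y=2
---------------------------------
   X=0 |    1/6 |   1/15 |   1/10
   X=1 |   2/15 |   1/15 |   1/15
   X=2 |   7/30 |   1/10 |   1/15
2.0895 nats

Joint entropy is H(X,Y) = -Σ_{x,y} p(x,y) log p(x,y).

Summing over all non-zero entries:
H(X,Y) = -[1/6·log_e(1/6) + 1/15·log_e(1/15) + 1/10·log_e(1/10) + 2/15·log_e(2/15) + 1/15·log_e(1/15) + 1/15·log_e(1/15) + 7/30·log_e(7/30) + 1/10·log_e(1/10) + 1/15·log_e(1/15)]
H(X,Y) = 2.0895 nats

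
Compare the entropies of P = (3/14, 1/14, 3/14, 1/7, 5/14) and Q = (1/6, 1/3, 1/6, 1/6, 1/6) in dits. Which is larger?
Q

Computing entropies in dits:
H(P) = 0.6490
H(Q) = 0.6778

Distribution Q has higher entropy.

Intuition: The distribution closer to uniform (more spread out) has higher entropy.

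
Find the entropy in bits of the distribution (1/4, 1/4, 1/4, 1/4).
2.0000 bits

Shannon entropy is H(X) = -Σ p(x) log p(x).

For P = (1/4, 1/4, 1/4, 1/4):
H = -1/4 × log_2(1/4) -1/4 × log_2(1/4) -1/4 × log_2(1/4) -1/4 × log_2(1/4)
H = 2.0000 bits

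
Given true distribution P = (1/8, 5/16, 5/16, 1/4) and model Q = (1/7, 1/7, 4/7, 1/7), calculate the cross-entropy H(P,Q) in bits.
2.1824 bits

Cross-entropy: H(P,Q) = -Σ p(x) log q(x)

Alternatively: H(P,Q) = H(P) + D_KL(P||Q)
H(P) = 1.9238 bits
D_KL(P||Q) = 0.2586 bits

H(P,Q) = 1.9238 + 0.2586 = 2.1824 bits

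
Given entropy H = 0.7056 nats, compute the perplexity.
2.0251

Perplexity is e^H (or exp(H) for natural log).

H = 0.7056 nats
Perplexity = e^0.7056 = 2.0251

Interpretation: The model's uncertainty is equivalent to choosing uniformly among 2.0 options.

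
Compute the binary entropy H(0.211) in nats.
0.5153 nats

The binary entropy function is:
H(p) = -p log(p) - (1-p) log(1-p)

H(0.211) = -0.211 × log_e(0.211) - 0.789 × log_e(0.789)
H(0.211) = 0.5153 nats

Note: Binary entropy is maximized at p=0.5 (H=1 bit) and minimized at p=0 or p=1 (H=0).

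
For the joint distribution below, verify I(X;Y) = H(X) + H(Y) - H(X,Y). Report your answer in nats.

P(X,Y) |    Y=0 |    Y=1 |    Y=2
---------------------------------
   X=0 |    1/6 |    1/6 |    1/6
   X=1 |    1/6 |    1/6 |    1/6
I(X;Y) = 0.0000 nats

Mutual information has multiple equivalent forms:
- I(X;Y) = H(X) - H(X|Y)
- I(X;Y) = H(Y) - H(Y|X)
- I(X;Y) = H(X) + H(Y) - H(X,Y)

Computing all quantities:
H(X) = 0.6931, H(Y) = 1.0986, H(X,Y) = 1.7918
H(X|Y) = 0.6931, H(Y|X) = 1.0986

Verification:
H(X) - H(X|Y) = 0.6931 - 0.6931 = 0.0000
H(Y) - H(Y|X) = 1.0986 - 1.0986 = 0.0000
H(X) + H(Y) - H(X,Y) = 0.6931 + 1.0986 - 1.7918 = 0.0000

All forms give I(X;Y) = 0.0000 nats. ✓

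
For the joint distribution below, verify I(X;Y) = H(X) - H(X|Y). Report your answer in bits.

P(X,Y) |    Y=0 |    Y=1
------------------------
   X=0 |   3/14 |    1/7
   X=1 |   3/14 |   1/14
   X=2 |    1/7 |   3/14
I(X;Y) = 0.0599 bits

Mutual information has multiple equivalent forms:
- I(X;Y) = H(X) - H(X|Y)
- I(X;Y) = H(Y) - H(Y|X)
- I(X;Y) = H(X) + H(Y) - H(X,Y)

Computing all quantities:
H(X) = 1.5774, H(Y) = 0.9852, H(X,Y) = 2.5027
H(X|Y) = 1.5175, H(Y|X) = 0.9253

Verification:
H(X) - H(X|Y) = 1.5774 - 1.5175 = 0.0599
H(Y) - H(Y|X) = 0.9852 - 0.9253 = 0.0599
H(X) + H(Y) - H(X,Y) = 1.5774 + 0.9852 - 2.5027 = 0.0599

All forms give I(X;Y) = 0.0599 bits. ✓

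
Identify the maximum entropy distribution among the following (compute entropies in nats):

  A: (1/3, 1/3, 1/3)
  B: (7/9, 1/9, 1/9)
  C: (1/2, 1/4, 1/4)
A

For a discrete distribution over n outcomes, entropy is maximized by the uniform distribution.

Computing entropies:
H(A) = 1.0986 nats
H(B) = 0.6837 nats
H(C) = 1.0397 nats

The uniform distribution (where all probabilities equal 1/3) achieves the maximum entropy of log_e(3) = 1.0986 nats.

Distribution A has the highest entropy.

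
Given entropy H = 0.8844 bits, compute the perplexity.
1.8460

Perplexity is 2^H (or exp(H) for natural log).

H = 0.8844 bits
Perplexity = 2^0.8844 = 1.8460

Interpretation: The model's uncertainty is equivalent to choosing uniformly among 1.8 options.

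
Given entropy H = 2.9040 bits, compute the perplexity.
7.4850

Perplexity is 2^H (or exp(H) for natural log).

H = 2.9040 bits
Perplexity = 2^2.9040 = 7.4850

Interpretation: The model's uncertainty is equivalent to choosing uniformly among 7.5 options.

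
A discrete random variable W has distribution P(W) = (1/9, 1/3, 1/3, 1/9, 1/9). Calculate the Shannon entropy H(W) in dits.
0.6362 dits

Shannon entropy is H(X) = -Σ p(x) log p(x).

For P = (1/9, 1/3, 1/3, 1/9, 1/9):
H = -1/9 × log_10(1/9) -1/3 × log_10(1/3) -1/3 × log_10(1/3) -1/9 × log_10(1/9) -1/9 × log_10(1/9)
H = 0.6362 dits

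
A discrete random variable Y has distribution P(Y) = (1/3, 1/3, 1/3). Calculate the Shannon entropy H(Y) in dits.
0.4771 dits

Shannon entropy is H(X) = -Σ p(x) log p(x).

For P = (1/3, 1/3, 1/3):
H = -1/3 × log_10(1/3) -1/3 × log_10(1/3) -1/3 × log_10(1/3)
H = 0.4771 dits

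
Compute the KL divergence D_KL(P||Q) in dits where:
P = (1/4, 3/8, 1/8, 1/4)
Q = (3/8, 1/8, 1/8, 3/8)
0.0909 dits

KL divergence: D_KL(P||Q) = Σ p(x) log(p(x)/q(x))

Computing term by term:
  x=0: 1/4 × log_10[(1/4)/(3/8)] = 1/4 × -0.1761 = -0.0440
  x=1: 3/8 × log_10[(3/8)/(1/8)] = 3/8 × 0.4771 = 0.1789
  x=2: 1/8 × log_10[(1/8)/(1/8)] = 1/8 × 0.0000 = 0.0000
  x=3: 1/4 × log_10[(1/4)/(3/8)] = 1/4 × -0.1761 = -0.0440

D_KL(P||Q) = 0.0909 dits

Note: KL divergence is always non-negative and equals 0 iff P = Q.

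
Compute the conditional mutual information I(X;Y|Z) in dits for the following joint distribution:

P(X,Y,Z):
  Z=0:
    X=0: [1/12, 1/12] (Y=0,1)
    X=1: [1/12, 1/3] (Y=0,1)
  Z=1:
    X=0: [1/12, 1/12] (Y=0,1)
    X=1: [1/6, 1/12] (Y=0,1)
0.0133 dits

Conditional mutual information: I(X;Y|Z) = H(X|Z) + H(Y|Z) - H(X,Y|Z)

H(Z) = 0.2950
H(X,Z) = 0.5683 → H(X|Z) = 0.2734
H(Y,Z) = 0.5683 → H(Y|Z) = 0.2734
H(X,Y,Z) = 0.8283 → H(X,Y|Z) = 0.5334

I(X;Y|Z) = 0.2734 + 0.2734 - 0.5334 = 0.0133 dits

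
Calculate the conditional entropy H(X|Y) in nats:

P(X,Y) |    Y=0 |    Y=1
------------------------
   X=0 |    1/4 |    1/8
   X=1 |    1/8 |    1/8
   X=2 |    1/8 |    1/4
1.0397 nats

Using the chain rule: H(X|Y) = H(X,Y) - H(Y)

First, compute H(X,Y) = 1.7329 nats

Marginal P(Y) = (1/2, 1/2)
H(Y) = 0.6931 nats

H(X|Y) = H(X,Y) - H(Y) = 1.7329 - 0.6931 = 1.0397 nats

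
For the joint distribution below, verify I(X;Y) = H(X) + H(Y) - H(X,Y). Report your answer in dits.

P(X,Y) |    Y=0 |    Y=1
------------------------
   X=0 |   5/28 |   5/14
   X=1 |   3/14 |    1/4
I(X;Y) = 0.0037 dits

Mutual information has multiple equivalent forms:
- I(X;Y) = H(X) - H(X|Y)
- I(X;Y) = H(Y) - H(Y|X)
- I(X;Y) = H(X) + H(Y) - H(X,Y)

Computing all quantities:
H(X) = 0.2999, H(Y) = 0.2910, H(X,Y) = 0.5872
H(X|Y) = 0.2962, H(Y|X) = 0.2873

Verification:
H(X) - H(X|Y) = 0.2999 - 0.2962 = 0.0037
H(Y) - H(Y|X) = 0.2910 - 0.2873 = 0.0037
H(X) + H(Y) - H(X,Y) = 0.2999 + 0.2910 - 0.5872 = 0.0037

All forms give I(X;Y) = 0.0037 dits. ✓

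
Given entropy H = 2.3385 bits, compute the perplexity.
5.0578

Perplexity is 2^H (or exp(H) for natural log).

H = 2.3385 bits
Perplexity = 2^2.3385 = 5.0578

Interpretation: The model's uncertainty is equivalent to choosing uniformly among 5.1 options.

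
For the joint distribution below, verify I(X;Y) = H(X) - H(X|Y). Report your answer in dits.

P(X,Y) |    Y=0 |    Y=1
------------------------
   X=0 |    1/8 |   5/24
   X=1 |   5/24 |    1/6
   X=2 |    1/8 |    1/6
I(X;Y) = 0.0054 dits

Mutual information has multiple equivalent forms:
- I(X;Y) = H(X) - H(X|Y)
- I(X;Y) = H(Y) - H(Y|X)
- I(X;Y) = H(X) + H(Y) - H(X,Y)

Computing all quantities:
H(X) = 0.4749, H(Y) = 0.2995, H(X,Y) = 0.7690
H(X|Y) = 0.4695, H(Y|X) = 0.2942

Verification:
H(X) - H(X|Y) = 0.4749 - 0.4695 = 0.0054
H(Y) - H(Y|X) = 0.2995 - 0.2942 = 0.0054
H(X) + H(Y) - H(X,Y) = 0.4749 + 0.2995 - 0.7690 = 0.0054

All forms give I(X;Y) = 0.0054 dits. ✓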